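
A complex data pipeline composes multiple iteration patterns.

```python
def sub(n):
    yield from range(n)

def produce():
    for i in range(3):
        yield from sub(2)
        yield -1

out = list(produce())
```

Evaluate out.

Step 1: For each i in range(3):
  i=0: yield from sub(2) -> [0, 1], then yield -1
  i=1: yield from sub(2) -> [0, 1], then yield -1
  i=2: yield from sub(2) -> [0, 1], then yield -1
Therefore out = [0, 1, -1, 0, 1, -1, 0, 1, -1].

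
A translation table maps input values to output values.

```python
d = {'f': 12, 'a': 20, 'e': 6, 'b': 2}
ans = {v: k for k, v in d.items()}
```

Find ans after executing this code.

Step 1: Invert dict (swap keys and values):
  'f': 12 -> 12: 'f'
  'a': 20 -> 20: 'a'
  'e': 6 -> 6: 'e'
  'b': 2 -> 2: 'b'
Therefore ans = {12: 'f', 20: 'a', 6: 'e', 2: 'b'}.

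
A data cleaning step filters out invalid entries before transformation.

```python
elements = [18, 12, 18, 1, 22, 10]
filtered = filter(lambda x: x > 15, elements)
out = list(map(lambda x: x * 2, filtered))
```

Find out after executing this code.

Step 1: Filter elements for elements > 15:
  18: kept
  12: removed
  18: kept
  1: removed
  22: kept
  10: removed
Step 2: Map x * 2 on filtered [18, 18, 22]:
  18 -> 36
  18 -> 36
  22 -> 44
Therefore out = [36, 36, 44].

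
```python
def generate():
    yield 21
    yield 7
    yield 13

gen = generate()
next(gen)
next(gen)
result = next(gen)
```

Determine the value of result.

Step 1: generate() creates a generator.
Step 2: next(gen) yields 21 (consumed and discarded).
Step 3: next(gen) yields 7 (consumed and discarded).
Step 4: next(gen) yields 13, assigned to result.
Therefore result = 13.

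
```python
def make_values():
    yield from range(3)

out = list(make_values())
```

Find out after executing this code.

Step 1: yield from delegates to the iterable, yielding each element.
Step 2: Collected values: [0, 1, 2].
Therefore out = [0, 1, 2].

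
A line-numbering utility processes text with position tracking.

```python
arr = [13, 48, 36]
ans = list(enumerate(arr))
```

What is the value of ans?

Step 1: enumerate pairs each element with its index:
  (0, 13)
  (1, 48)
  (2, 36)
Therefore ans = [(0, 13), (1, 48), (2, 36)].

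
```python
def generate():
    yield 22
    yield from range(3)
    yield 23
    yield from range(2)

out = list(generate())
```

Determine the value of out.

Step 1: Trace yields in order:
  yield 22
  yield 0
  yield 1
  yield 2
  yield 23
  yield 0
  yield 1
Therefore out = [22, 0, 1, 2, 23, 0, 1].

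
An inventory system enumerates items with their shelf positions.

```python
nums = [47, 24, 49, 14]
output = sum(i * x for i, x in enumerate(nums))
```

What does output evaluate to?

Step 1: Compute i * x for each (i, x) in enumerate([47, 24, 49, 14]):
  i=0, x=47: 0*47 = 0
  i=1, x=24: 1*24 = 24
  i=2, x=49: 2*49 = 98
  i=3, x=14: 3*14 = 42
Step 2: sum = 0 + 24 + 98 + 42 = 164.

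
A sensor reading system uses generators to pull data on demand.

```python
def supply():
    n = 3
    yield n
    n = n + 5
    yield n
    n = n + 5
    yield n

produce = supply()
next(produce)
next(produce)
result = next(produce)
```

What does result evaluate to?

Step 1: Trace through generator execution:
  Yield 1: n starts at 3, yield 3
  Yield 2: n = 3 + 5 = 8, yield 8
  Yield 3: n = 8 + 5 = 13, yield 13
Step 2: First next() gets 3, second next() gets the second value, third next() yields 13.
Therefore result = 13.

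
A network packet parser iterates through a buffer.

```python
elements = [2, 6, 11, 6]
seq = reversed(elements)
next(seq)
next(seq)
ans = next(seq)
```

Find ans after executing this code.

Step 1: reversed([2, 6, 11, 6]) gives iterator: [6, 11, 6, 2].
Step 2: First next() = 6, second next() = 11.
Step 3: Third next() = 6.
Therefore ans = 6.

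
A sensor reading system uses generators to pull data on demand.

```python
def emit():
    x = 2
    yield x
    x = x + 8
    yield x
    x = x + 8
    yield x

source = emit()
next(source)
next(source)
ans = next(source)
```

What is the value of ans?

Step 1: Trace through generator execution:
  Yield 1: x starts at 2, yield 2
  Yield 2: x = 2 + 8 = 10, yield 10
  Yield 3: x = 10 + 8 = 18, yield 18
Step 2: First next() gets 2, second next() gets the second value, third next() yields 18.
Therefore ans = 18.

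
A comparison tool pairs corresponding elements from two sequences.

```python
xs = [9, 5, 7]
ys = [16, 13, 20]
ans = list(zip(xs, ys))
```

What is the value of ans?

Step 1: zip pairs elements at same index:
  Index 0: (9, 16)
  Index 1: (5, 13)
  Index 2: (7, 20)
Therefore ans = [(9, 16), (5, 13), (7, 20)].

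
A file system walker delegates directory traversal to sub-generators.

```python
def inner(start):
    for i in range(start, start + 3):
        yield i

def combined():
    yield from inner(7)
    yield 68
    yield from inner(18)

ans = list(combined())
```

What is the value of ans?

Step 1: combined() delegates to inner(7):
  yield 7
  yield 8
  yield 9
Step 2: yield 68
Step 3: Delegates to inner(18):
  yield 18
  yield 19
  yield 20
Therefore ans = [7, 8, 9, 68, 18, 19, 20].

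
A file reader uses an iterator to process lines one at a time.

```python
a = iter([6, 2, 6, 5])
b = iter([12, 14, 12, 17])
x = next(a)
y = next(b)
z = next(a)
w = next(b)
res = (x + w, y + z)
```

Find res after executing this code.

Step 1: a iterates [6, 2, 6, 5], b iterates [12, 14, 12, 17].
Step 2: x = next(a) = 6, y = next(b) = 12.
Step 3: z = next(a) = 2, w = next(b) = 14.
Step 4: res = (6 + 14, 12 + 2) = (20, 14).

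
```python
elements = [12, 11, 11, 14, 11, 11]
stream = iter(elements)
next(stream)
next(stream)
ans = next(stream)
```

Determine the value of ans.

Step 1: Create iterator over [12, 11, 11, 14, 11, 11].
Step 2: next() consumes 12.
Step 3: next() consumes 11.
Step 4: next() returns 11.
Therefore ans = 11.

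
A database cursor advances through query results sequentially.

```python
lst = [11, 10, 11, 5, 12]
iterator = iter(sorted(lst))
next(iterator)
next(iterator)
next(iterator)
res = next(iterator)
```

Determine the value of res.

Step 1: sorted([11, 10, 11, 5, 12]) = [5, 10, 11, 11, 12].
Step 2: Create iterator and skip 3 elements.
Step 3: next() returns 11.
Therefore res = 11.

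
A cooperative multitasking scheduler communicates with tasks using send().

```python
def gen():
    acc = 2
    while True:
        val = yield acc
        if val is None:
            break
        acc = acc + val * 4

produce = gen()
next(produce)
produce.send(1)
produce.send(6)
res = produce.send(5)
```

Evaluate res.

Step 1: next() -> yield acc=2.
Step 2: send(1) -> val=1, acc = 2 + 1*4 = 6, yield 6.
Step 3: send(6) -> val=6, acc = 6 + 6*4 = 30, yield 30.
Step 4: send(5) -> val=5, acc = 30 + 5*4 = 50, yield 50.
Therefore res = 50.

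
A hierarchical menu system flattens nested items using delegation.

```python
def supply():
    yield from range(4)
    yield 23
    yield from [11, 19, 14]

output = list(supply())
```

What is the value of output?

Step 1: Trace yields in order:
  yield 0
  yield 1
  yield 2
  yield 3
  yield 23
  yield 11
  yield 19
  yield 14
Therefore output = [0, 1, 2, 3, 23, 11, 19, 14].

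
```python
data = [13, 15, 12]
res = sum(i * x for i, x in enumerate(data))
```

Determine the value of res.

Step 1: Compute i * x for each (i, x) in enumerate([13, 15, 12]):
  i=0, x=13: 0*13 = 0
  i=1, x=15: 1*15 = 15
  i=2, x=12: 2*12 = 24
Step 2: sum = 0 + 15 + 24 = 39.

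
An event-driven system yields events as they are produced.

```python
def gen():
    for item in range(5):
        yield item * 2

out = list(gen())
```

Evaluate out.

Step 1: For each item in range(5), yield item * 2:
  item=0: yield 0 * 2 = 0
  item=1: yield 1 * 2 = 2
  item=2: yield 2 * 2 = 4
  item=3: yield 3 * 2 = 6
  item=4: yield 4 * 2 = 8
Therefore out = [0, 2, 4, 6, 8].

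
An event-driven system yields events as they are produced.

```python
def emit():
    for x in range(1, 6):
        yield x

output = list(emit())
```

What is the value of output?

Step 1: The generator yields each value from range(1, 6).
Step 2: list() consumes all yields: [1, 2, 3, 4, 5].
Therefore output = [1, 2, 3, 4, 5].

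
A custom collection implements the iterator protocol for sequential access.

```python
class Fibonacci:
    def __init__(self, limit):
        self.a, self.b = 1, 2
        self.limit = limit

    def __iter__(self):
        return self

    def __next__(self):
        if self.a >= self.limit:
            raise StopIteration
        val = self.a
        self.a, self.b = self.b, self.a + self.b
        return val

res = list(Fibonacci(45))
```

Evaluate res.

Step 1: Fibonacci-like sequence (a=1, b=2) until >= 45:
  Yield 1, then a,b = 2,3
  Yield 2, then a,b = 3,5
  Yield 3, then a,b = 5,8
  Yield 5, then a,b = 8,13
  Yield 8, then a,b = 13,21
  Yield 13, then a,b = 21,34
  Yield 21, then a,b = 34,55
  Yield 34, then a,b = 55,89
Step 2: 55 >= 45, stop.
Therefore res = [1, 2, 3, 5, 8, 13, 21, 34].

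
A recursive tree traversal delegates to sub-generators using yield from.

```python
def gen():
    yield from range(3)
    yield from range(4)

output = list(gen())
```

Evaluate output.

Step 1: Trace yields in order:
  yield 0
  yield 1
  yield 2
  yield 0
  yield 1
  yield 2
  yield 3
Therefore output = [0, 1, 2, 0, 1, 2, 3].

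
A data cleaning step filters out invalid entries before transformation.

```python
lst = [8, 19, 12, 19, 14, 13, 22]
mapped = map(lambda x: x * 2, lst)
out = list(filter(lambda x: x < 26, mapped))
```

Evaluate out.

Step 1: Map x * 2:
  8 -> 16
  19 -> 38
  12 -> 24
  19 -> 38
  14 -> 28
  13 -> 26
  22 -> 44
Step 2: Filter for < 26:
  16: kept
  38: removed
  24: kept
  38: removed
  28: removed
  26: removed
  44: removed
Therefore out = [16, 24].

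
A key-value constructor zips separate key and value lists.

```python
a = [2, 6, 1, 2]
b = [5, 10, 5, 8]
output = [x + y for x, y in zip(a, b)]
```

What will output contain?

Step 1: Add corresponding elements:
  2 + 5 = 7
  6 + 10 = 16
  1 + 5 = 6
  2 + 8 = 10
Therefore output = [7, 16, 6, 10].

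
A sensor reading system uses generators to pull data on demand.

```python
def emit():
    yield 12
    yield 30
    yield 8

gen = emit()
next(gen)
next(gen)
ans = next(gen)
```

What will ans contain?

Step 1: emit() creates a generator.
Step 2: next(gen) yields 12 (consumed and discarded).
Step 3: next(gen) yields 30 (consumed and discarded).
Step 4: next(gen) yields 8, assigned to ans.
Therefore ans = 8.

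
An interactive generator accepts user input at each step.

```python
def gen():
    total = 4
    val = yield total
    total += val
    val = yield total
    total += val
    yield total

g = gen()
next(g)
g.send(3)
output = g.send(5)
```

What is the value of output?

Step 1: next() -> yield total=4.
Step 2: send(3) -> val=3, total = 4+3 = 7, yield 7.
Step 3: send(5) -> val=5, total = 7+5 = 12, yield 12.
Therefore output = 12.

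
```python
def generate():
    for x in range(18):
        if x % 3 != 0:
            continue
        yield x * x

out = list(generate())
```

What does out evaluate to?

Step 1: Only yield x**2 when x is divisible by 3:
  x=0: 0 % 3 == 0, yield 0**2 = 0
  x=3: 3 % 3 == 0, yield 3**2 = 9
  x=6: 6 % 3 == 0, yield 6**2 = 36
  x=9: 9 % 3 == 0, yield 9**2 = 81
  x=12: 12 % 3 == 0, yield 12**2 = 144
  x=15: 15 % 3 == 0, yield 15**2 = 225
Therefore out = [0, 9, 36, 81, 144, 225].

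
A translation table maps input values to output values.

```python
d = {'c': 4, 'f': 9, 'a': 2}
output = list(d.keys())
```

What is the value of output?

Step 1: d.keys() returns the dictionary keys in insertion order.
Therefore output = ['c', 'f', 'a'].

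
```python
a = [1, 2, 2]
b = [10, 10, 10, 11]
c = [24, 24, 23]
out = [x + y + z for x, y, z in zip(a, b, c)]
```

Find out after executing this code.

Step 1: zip three lists (truncates to shortest, len=3):
  1 + 10 + 24 = 35
  2 + 10 + 24 = 36
  2 + 10 + 23 = 35
Therefore out = [35, 36, 35].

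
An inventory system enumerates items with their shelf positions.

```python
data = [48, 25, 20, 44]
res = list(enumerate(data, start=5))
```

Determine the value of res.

Step 1: enumerate with start=5:
  (5, 48)
  (6, 25)
  (7, 20)
  (8, 44)
Therefore res = [(5, 48), (6, 25), (7, 20), (8, 44)].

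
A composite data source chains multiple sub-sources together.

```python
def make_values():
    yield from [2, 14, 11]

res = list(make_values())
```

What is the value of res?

Step 1: yield from delegates to the iterable, yielding each element.
Step 2: Collected values: [2, 14, 11].
Therefore res = [2, 14, 11].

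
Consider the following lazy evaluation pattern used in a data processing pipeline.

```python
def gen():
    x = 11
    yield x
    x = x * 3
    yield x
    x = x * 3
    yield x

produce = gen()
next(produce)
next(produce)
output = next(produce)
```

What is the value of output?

Step 1: Trace through generator execution:
  Yield 1: x starts at 11, yield 11
  Yield 2: x = 11 * 3 = 33, yield 33
  Yield 3: x = 33 * 3 = 99, yield 99
Step 2: First next() gets 11, second next() gets the second value, third next() yields 99.
Therefore output = 99.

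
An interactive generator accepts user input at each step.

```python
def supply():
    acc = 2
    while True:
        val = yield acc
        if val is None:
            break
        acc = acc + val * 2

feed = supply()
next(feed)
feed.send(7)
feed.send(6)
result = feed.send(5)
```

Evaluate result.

Step 1: next() -> yield acc=2.
Step 2: send(7) -> val=7, acc = 2 + 7*2 = 16, yield 16.
Step 3: send(6) -> val=6, acc = 16 + 6*2 = 28, yield 28.
Step 4: send(5) -> val=5, acc = 28 + 5*2 = 38, yield 38.
Therefore result = 38.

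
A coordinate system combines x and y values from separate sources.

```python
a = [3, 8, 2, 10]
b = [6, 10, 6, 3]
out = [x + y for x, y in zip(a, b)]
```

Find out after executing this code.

Step 1: Add corresponding elements:
  3 + 6 = 9
  8 + 10 = 18
  2 + 6 = 8
  10 + 3 = 13
Therefore out = [9, 18, 8, 13].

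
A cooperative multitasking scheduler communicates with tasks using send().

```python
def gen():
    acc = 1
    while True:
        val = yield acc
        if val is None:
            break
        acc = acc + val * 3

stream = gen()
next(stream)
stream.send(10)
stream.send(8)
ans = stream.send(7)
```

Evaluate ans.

Step 1: next() -> yield acc=1.
Step 2: send(10) -> val=10, acc = 1 + 10*3 = 31, yield 31.
Step 3: send(8) -> val=8, acc = 31 + 8*3 = 55, yield 55.
Step 4: send(7) -> val=7, acc = 55 + 7*3 = 76, yield 76.
Therefore ans = 76.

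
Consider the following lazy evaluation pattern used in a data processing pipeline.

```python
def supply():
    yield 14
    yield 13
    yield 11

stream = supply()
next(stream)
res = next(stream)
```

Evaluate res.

Step 1: supply() creates a generator.
Step 2: next(stream) yields 14 (consumed and discarded).
Step 3: next(stream) yields 13, assigned to res.
Therefore res = 13.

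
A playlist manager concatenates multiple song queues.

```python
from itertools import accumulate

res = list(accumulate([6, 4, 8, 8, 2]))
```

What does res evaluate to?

Step 1: accumulate computes running sums:
  + 6 = 6
  + 4 = 10
  + 8 = 18
  + 8 = 26
  + 2 = 28
Therefore res = [6, 10, 18, 26, 28].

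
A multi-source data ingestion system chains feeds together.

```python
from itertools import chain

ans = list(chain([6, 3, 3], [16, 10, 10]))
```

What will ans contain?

Step 1: chain() concatenates iterables: [6, 3, 3] + [16, 10, 10].
Therefore ans = [6, 3, 3, 16, 10, 10].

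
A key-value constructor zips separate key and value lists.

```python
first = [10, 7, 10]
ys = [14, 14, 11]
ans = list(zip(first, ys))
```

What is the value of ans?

Step 1: zip pairs elements at same index:
  Index 0: (10, 14)
  Index 1: (7, 14)
  Index 2: (10, 11)
Therefore ans = [(10, 14), (7, 14), (10, 11)].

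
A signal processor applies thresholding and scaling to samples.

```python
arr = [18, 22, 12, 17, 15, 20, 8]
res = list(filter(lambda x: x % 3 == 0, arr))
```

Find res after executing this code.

Step 1: Filter elements divisible by 3:
  18 % 3 = 0: kept
  22 % 3 = 1: removed
  12 % 3 = 0: kept
  17 % 3 = 2: removed
  15 % 3 = 0: kept
  20 % 3 = 2: removed
  8 % 3 = 2: removed
Therefore res = [18, 12, 15].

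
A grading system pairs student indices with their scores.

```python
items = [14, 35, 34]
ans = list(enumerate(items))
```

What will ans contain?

Step 1: enumerate pairs each element with its index:
  (0, 14)
  (1, 35)
  (2, 34)
Therefore ans = [(0, 14), (1, 35), (2, 34)].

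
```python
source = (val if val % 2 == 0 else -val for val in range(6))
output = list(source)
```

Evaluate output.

Step 1: For each val in range(6), yield val if even, else -val:
  val=0: even, yield 0
  val=1: odd, yield -1
  val=2: even, yield 2
  val=3: odd, yield -3
  val=4: even, yield 4
  val=5: odd, yield -5
Therefore output = [0, -1, 2, -3, 4, -5].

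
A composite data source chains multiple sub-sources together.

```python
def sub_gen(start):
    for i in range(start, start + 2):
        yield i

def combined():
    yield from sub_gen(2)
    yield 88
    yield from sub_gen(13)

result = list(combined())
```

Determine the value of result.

Step 1: combined() delegates to sub_gen(2):
  yield 2
  yield 3
Step 2: yield 88
Step 3: Delegates to sub_gen(13):
  yield 13
  yield 14
Therefore result = [2, 3, 88, 13, 14].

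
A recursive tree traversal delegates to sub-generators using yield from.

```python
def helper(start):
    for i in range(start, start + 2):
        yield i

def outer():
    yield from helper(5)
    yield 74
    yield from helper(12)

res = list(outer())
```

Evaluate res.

Step 1: outer() delegates to helper(5):
  yield 5
  yield 6
Step 2: yield 74
Step 3: Delegates to helper(12):
  yield 12
  yield 13
Therefore res = [5, 6, 74, 12, 13].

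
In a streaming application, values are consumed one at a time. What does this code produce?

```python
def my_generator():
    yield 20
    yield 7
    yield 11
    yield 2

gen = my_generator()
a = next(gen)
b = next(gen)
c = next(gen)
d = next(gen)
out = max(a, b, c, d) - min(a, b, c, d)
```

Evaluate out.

Step 1: Create generator and consume all values:
  a = next(gen) = 20
  b = next(gen) = 7
  c = next(gen) = 11
  d = next(gen) = 2
Step 2: max = 20, min = 2, out = 20 - 2 = 18.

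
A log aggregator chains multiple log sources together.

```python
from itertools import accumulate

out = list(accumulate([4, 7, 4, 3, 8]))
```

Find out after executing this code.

Step 1: accumulate computes running sums:
  + 4 = 4
  + 7 = 11
  + 4 = 15
  + 3 = 18
  + 8 = 26
Therefore out = [4, 11, 15, 18, 26].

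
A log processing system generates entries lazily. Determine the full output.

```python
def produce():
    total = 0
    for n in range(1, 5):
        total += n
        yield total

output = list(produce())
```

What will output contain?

Step 1: Generator accumulates running sum:
  n=1: total = 1, yield 1
  n=2: total = 3, yield 3
  n=3: total = 6, yield 6
  n=4: total = 10, yield 10
Therefore output = [1, 3, 6, 10].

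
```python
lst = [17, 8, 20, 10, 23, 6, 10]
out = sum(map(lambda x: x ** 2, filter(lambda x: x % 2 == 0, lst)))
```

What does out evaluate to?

Step 1: Filter even numbers from [17, 8, 20, 10, 23, 6, 10]: [8, 20, 10, 6, 10]
Step 2: Square each: [64, 400, 100, 36, 100]
Step 3: Sum = 700.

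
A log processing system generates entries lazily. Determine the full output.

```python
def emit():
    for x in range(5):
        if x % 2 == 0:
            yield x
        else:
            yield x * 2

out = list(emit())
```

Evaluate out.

Step 1: For each x in range(5), yield x if even, else x*2:
  x=0 (even): yield 0
  x=1 (odd): yield 1*2 = 2
  x=2 (even): yield 2
  x=3 (odd): yield 3*2 = 6
  x=4 (even): yield 4
Therefore out = [0, 2, 2, 6, 4].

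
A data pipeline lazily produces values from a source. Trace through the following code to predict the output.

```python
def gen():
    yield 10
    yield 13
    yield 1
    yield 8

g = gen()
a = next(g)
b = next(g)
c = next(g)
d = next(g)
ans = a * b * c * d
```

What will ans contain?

Step 1: Create generator and consume all values:
  a = next(g) = 10
  b = next(g) = 13
  c = next(g) = 1
  d = next(g) = 8
Step 2: ans = 10 * 13 * 1 * 8 = 1040.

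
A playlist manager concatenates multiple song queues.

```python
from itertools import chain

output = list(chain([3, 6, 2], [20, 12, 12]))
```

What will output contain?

Step 1: chain() concatenates iterables: [3, 6, 2] + [20, 12, 12].
Therefore output = [3, 6, 2, 20, 12, 12].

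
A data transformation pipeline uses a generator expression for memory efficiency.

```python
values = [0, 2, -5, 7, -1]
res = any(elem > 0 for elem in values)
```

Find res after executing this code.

Step 1: Check elem > 0 for each element in [0, 2, -5, 7, -1]:
  0 > 0: False
  2 > 0: True
  -5 > 0: False
  7 > 0: True
  -1 > 0: False
Step 2: any() returns True.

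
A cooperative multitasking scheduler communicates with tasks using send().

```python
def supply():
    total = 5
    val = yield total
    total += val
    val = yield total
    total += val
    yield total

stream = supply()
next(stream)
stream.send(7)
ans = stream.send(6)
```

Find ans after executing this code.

Step 1: next() -> yield total=5.
Step 2: send(7) -> val=7, total = 5+7 = 12, yield 12.
Step 3: send(6) -> val=6, total = 12+6 = 18, yield 18.
Therefore ans = 18.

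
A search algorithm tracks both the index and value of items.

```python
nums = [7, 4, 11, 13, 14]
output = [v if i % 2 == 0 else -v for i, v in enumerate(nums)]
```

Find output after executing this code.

Step 1: For each (i, v), keep v if i is even, negate if odd:
  i=0 (even): keep 7
  i=1 (odd): negate to -4
  i=2 (even): keep 11
  i=3 (odd): negate to -13
  i=4 (even): keep 14
Therefore output = [7, -4, 11, -13, 14].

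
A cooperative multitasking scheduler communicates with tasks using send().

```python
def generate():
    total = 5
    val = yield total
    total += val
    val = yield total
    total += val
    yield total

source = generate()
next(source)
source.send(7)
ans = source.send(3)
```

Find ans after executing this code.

Step 1: next() -> yield total=5.
Step 2: send(7) -> val=7, total = 5+7 = 12, yield 12.
Step 3: send(3) -> val=3, total = 12+3 = 15, yield 15.
Therefore ans = 15.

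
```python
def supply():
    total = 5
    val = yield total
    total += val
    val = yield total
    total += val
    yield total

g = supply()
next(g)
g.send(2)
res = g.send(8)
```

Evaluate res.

Step 1: next() -> yield total=5.
Step 2: send(2) -> val=2, total = 5+2 = 7, yield 7.
Step 3: send(8) -> val=8, total = 7+8 = 15, yield 15.
Therefore res = 15.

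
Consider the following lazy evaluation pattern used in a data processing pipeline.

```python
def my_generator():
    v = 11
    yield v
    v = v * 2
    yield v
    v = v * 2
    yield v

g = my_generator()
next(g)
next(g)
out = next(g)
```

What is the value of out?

Step 1: Trace through generator execution:
  Yield 1: v starts at 11, yield 11
  Yield 2: v = 11 * 2 = 22, yield 22
  Yield 3: v = 22 * 2 = 44, yield 44
Step 2: First next() gets 11, second next() gets the second value, third next() yields 44.
Therefore out = 44.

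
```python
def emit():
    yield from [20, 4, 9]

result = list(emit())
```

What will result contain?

Step 1: yield from delegates to the iterable, yielding each element.
Step 2: Collected values: [20, 4, 9].
Therefore result = [20, 4, 9].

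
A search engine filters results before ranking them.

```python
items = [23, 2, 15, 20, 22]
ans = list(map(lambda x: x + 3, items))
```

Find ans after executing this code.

Step 1: Apply lambda x: x + 3 to each element:
  23 -> 26
  2 -> 5
  15 -> 18
  20 -> 23
  22 -> 25
Therefore ans = [26, 5, 18, 23, 25].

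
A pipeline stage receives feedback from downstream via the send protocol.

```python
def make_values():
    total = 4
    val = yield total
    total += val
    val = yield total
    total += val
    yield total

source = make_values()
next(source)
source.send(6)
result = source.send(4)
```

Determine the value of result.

Step 1: next() -> yield total=4.
Step 2: send(6) -> val=6, total = 4+6 = 10, yield 10.
Step 3: send(4) -> val=4, total = 10+4 = 14, yield 14.
Therefore result = 14.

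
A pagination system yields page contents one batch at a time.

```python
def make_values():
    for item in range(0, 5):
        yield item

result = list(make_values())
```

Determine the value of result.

Step 1: The generator yields each value from range(0, 5).
Step 2: list() consumes all yields: [0, 1, 2, 3, 4].
Therefore result = [0, 1, 2, 3, 4].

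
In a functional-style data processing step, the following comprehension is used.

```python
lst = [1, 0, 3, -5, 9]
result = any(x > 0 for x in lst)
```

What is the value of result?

Step 1: Check x > 0 for each element in [1, 0, 3, -5, 9]:
  1 > 0: True
  0 > 0: False
  3 > 0: True
  -5 > 0: False
  9 > 0: True
Step 2: any() returns True.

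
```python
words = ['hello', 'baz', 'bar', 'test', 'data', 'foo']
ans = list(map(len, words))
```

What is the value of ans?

Step 1: Map len() to each word:
  'hello' -> 5
  'baz' -> 3
  'bar' -> 3
  'test' -> 4
  'data' -> 4
  'foo' -> 3
Therefore ans = [5, 3, 3, 4, 4, 3].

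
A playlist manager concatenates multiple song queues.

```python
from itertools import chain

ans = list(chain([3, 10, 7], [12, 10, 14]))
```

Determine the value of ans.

Step 1: chain() concatenates iterables: [3, 10, 7] + [12, 10, 14].
Therefore ans = [3, 10, 7, 12, 10, 14].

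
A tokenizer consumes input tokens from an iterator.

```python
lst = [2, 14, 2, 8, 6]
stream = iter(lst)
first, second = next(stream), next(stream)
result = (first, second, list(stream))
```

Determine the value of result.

Step 1: Create iterator over [2, 14, 2, 8, 6].
Step 2: first = 2, second = 14.
Step 3: Remaining elements: [2, 8, 6].
Therefore result = (2, 14, [2, 8, 6]).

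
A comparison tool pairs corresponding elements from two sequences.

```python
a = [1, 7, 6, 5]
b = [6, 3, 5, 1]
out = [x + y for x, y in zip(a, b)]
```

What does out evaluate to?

Step 1: Add corresponding elements:
  1 + 6 = 7
  7 + 3 = 10
  6 + 5 = 11
  5 + 1 = 6
Therefore out = [7, 10, 11, 6].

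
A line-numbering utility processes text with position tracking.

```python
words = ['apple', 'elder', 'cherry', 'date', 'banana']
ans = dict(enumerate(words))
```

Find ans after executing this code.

Step 1: enumerate pairs indices with words:
  0 -> 'apple'
  1 -> 'elder'
  2 -> 'cherry'
  3 -> 'date'
  4 -> 'banana'
Therefore ans = {0: 'apple', 1: 'elder', 2: 'cherry', 3: 'date', 4: 'banana'}.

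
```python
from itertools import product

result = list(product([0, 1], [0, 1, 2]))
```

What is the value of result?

Step 1: product([0, 1], [0, 1, 2]) gives all pairs:
  (0, 0)
  (0, 1)
  (0, 2)
  (1, 0)
  (1, 1)
  (1, 2)
Therefore result = [(0, 0), (0, 1), (0, 2), (1, 0), (1, 1), (1, 2)].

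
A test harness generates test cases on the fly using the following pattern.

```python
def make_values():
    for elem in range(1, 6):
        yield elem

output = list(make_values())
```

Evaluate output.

Step 1: The generator yields each value from range(1, 6).
Step 2: list() consumes all yields: [1, 2, 3, 4, 5].
Therefore output = [1, 2, 3, 4, 5].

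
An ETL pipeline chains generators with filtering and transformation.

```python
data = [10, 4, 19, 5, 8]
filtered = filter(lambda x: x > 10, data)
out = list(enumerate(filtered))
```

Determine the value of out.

Step 1: Filter [10, 4, 19, 5, 8] for > 10: [19].
Step 2: enumerate re-indexes from 0: [(0, 19)].
Therefore out = [(0, 19)].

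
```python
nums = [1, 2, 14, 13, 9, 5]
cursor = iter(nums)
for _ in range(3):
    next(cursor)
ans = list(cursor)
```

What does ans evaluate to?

Step 1: Create iterator over [1, 2, 14, 13, 9, 5].
Step 2: Advance 3 positions (consuming [1, 2, 14]).
Step 3: list() collects remaining elements: [13, 9, 5].
Therefore ans = [13, 9, 5].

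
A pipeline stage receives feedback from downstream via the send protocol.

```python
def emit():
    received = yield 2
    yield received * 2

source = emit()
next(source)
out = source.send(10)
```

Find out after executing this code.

Step 1: next(source) advances to first yield, producing 2.
Step 2: send(10) resumes, received = 10.
Step 3: yield received * 2 = 10 * 2 = 20.
Therefore out = 20.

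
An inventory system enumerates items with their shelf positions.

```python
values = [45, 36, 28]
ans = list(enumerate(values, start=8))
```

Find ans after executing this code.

Step 1: enumerate with start=8:
  (8, 45)
  (9, 36)
  (10, 28)
Therefore ans = [(8, 45), (9, 36), (10, 28)].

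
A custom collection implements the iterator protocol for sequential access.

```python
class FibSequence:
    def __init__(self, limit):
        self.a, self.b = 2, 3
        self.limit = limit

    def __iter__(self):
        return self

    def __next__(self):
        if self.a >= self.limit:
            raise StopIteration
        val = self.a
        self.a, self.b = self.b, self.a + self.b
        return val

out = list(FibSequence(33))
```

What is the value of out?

Step 1: Fibonacci-like sequence (a=2, b=3) until >= 33:
  Yield 2, then a,b = 3,5
  Yield 3, then a,b = 5,8
  Yield 5, then a,b = 8,13
  Yield 8, then a,b = 13,21
  Yield 13, then a,b = 21,34
  Yield 21, then a,b = 34,55
Step 2: 34 >= 33, stop.
Therefore out = [2, 3, 5, 8, 13, 21].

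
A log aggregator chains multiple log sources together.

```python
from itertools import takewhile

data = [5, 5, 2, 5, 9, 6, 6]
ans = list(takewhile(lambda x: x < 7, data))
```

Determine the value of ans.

Step 1: takewhile stops at first element >= 7:
  5 < 7: take
  5 < 7: take
  2 < 7: take
  5 < 7: take
  9 >= 7: stop
Therefore ans = [5, 5, 2, 5].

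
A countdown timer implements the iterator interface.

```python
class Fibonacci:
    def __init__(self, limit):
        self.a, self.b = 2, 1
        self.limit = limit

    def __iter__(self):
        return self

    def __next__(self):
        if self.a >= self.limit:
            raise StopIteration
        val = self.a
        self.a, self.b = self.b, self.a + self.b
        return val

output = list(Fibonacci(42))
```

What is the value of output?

Step 1: Fibonacci-like sequence (a=2, b=1) until >= 42:
  Yield 2, then a,b = 1,3
  Yield 1, then a,b = 3,4
  Yield 3, then a,b = 4,7
  Yield 4, then a,b = 7,11
  Yield 7, then a,b = 11,18
  Yield 11, then a,b = 18,29
  Yield 18, then a,b = 29,47
  Yield 29, then a,b = 47,76
Step 2: 47 >= 42, stop.
Therefore output = [2, 1, 3, 4, 7, 11, 18, 29].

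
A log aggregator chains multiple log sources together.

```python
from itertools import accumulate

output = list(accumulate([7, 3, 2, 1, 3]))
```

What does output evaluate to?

Step 1: accumulate computes running sums:
  + 7 = 7
  + 3 = 10
  + 2 = 12
  + 1 = 13
  + 3 = 16
Therefore output = [7, 10, 12, 13, 16].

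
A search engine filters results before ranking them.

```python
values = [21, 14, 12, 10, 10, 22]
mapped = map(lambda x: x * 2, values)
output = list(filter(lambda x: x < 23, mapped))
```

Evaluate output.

Step 1: Map x * 2:
  21 -> 42
  14 -> 28
  12 -> 24
  10 -> 20
  10 -> 20
  22 -> 44
Step 2: Filter for < 23:
  42: removed
  28: removed
  24: removed
  20: kept
  20: kept
  44: removed
Therefore output = [20, 20].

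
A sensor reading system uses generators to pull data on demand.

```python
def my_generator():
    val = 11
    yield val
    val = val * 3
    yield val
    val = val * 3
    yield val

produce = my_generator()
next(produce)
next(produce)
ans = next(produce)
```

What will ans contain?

Step 1: Trace through generator execution:
  Yield 1: val starts at 11, yield 11
  Yield 2: val = 11 * 3 = 33, yield 33
  Yield 3: val = 33 * 3 = 99, yield 99
Step 2: First next() gets 11, second next() gets the second value, third next() yields 99.
Therefore ans = 99.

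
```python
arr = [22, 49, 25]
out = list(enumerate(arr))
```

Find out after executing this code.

Step 1: enumerate pairs each element with its index:
  (0, 22)
  (1, 49)
  (2, 25)
Therefore out = [(0, 22), (1, 49), (2, 25)].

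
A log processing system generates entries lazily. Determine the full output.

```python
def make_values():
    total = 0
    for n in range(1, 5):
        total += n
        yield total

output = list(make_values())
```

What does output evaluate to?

Step 1: Generator accumulates running sum:
  n=1: total = 1, yield 1
  n=2: total = 3, yield 3
  n=3: total = 6, yield 6
  n=4: total = 10, yield 10
Therefore output = [1, 3, 6, 10].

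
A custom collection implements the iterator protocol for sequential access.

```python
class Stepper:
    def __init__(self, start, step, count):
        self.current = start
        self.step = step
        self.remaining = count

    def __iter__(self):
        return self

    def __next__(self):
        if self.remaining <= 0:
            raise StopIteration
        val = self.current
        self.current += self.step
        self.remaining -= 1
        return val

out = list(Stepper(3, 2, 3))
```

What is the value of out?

Step 1: Stepper starts at 3, increments by 2, for 3 steps:
  Yield 3, then current += 2
  Yield 5, then current += 2
  Yield 7, then current += 2
Therefore out = [3, 5, 7].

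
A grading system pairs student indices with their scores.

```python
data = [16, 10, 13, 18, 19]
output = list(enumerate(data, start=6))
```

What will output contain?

Step 1: enumerate with start=6:
  (6, 16)
  (7, 10)
  (8, 13)
  (9, 18)
  (10, 19)
Therefore output = [(6, 16), (7, 10), (8, 13), (9, 18), (10, 19)].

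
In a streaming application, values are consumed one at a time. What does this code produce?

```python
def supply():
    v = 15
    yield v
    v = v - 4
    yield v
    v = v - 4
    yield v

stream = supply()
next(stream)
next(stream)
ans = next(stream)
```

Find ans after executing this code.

Step 1: Trace through generator execution:
  Yield 1: v starts at 15, yield 15
  Yield 2: v = 15 - 4 = 11, yield 11
  Yield 3: v = 11 - 4 = 7, yield 7
Step 2: First next() gets 15, second next() gets the second value, third next() yields 7.
Therefore ans = 7.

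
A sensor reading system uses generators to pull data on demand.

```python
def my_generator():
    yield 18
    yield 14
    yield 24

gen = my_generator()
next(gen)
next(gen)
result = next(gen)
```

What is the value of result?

Step 1: my_generator() creates a generator.
Step 2: next(gen) yields 18 (consumed and discarded).
Step 3: next(gen) yields 14 (consumed and discarded).
Step 4: next(gen) yields 24, assigned to result.
Therefore result = 24.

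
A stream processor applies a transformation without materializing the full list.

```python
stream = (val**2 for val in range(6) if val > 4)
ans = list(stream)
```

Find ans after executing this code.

Step 1: For range(6), keep val > 4, then square:
  val=0: 0 <= 4, excluded
  val=1: 1 <= 4, excluded
  val=2: 2 <= 4, excluded
  val=3: 3 <= 4, excluded
  val=4: 4 <= 4, excluded
  val=5: 5 > 4, yield 5**2 = 25
Therefore ans = [25].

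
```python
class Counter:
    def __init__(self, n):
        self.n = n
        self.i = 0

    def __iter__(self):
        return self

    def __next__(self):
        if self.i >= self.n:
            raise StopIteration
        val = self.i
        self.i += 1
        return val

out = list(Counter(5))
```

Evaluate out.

Step 1: Counter(5) creates an iterator counting 0 to 4.
Step 2: list() consumes all values: [0, 1, 2, 3, 4].
Therefore out = [0, 1, 2, 3, 4].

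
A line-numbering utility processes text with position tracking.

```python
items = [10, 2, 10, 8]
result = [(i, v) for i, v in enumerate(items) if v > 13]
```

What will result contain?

Step 1: Filter enumerate([10, 2, 10, 8]) keeping v > 13:
  (0, 10): 10 <= 13, excluded
  (1, 2): 2 <= 13, excluded
  (2, 10): 10 <= 13, excluded
  (3, 8): 8 <= 13, excluded
Therefore result = [].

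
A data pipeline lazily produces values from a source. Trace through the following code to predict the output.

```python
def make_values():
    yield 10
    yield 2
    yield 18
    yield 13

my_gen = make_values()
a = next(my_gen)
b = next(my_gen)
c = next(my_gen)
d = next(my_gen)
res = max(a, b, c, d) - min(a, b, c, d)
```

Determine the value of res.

Step 1: Create generator and consume all values:
  a = next(my_gen) = 10
  b = next(my_gen) = 2
  c = next(my_gen) = 18
  d = next(my_gen) = 13
Step 2: max = 18, min = 2, res = 18 - 2 = 16.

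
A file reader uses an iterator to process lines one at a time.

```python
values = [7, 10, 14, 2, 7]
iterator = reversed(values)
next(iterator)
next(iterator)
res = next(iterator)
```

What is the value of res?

Step 1: reversed([7, 10, 14, 2, 7]) gives iterator: [7, 2, 14, 10, 7].
Step 2: First next() = 7, second next() = 2.
Step 3: Third next() = 14.
Therefore res = 14.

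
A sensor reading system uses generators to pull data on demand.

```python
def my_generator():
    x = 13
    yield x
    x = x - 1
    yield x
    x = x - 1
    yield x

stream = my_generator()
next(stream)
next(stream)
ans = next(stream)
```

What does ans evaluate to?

Step 1: Trace through generator execution:
  Yield 1: x starts at 13, yield 13
  Yield 2: x = 13 - 1 = 12, yield 12
  Yield 3: x = 12 - 1 = 11, yield 11
Step 2: First next() gets 13, second next() gets the second value, third next() yields 11.
Therefore ans = 11.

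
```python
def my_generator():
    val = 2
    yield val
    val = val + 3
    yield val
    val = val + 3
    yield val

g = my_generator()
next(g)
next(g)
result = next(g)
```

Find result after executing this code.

Step 1: Trace through generator execution:
  Yield 1: val starts at 2, yield 2
  Yield 2: val = 2 + 3 = 5, yield 5
  Yield 3: val = 5 + 3 = 8, yield 8
Step 2: First next() gets 2, second next() gets the second value, third next() yields 8.
Therefore result = 8.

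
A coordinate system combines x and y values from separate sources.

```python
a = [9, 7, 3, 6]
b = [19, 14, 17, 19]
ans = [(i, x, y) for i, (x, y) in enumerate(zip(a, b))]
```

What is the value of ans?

Step 1: enumerate(zip(a, b)) gives index with paired elements:
  i=0: (9, 19)
  i=1: (7, 14)
  i=2: (3, 17)
  i=3: (6, 19)
Therefore ans = [(0, 9, 19), (1, 7, 14), (2, 3, 17), (3, 6, 19)].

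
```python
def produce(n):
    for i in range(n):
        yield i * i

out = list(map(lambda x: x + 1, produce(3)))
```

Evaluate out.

Step 1: produce(3) yields squares: [0, 1, 4].
Step 2: map adds 1 to each: [1, 2, 5].
Therefore out = [1, 2, 5].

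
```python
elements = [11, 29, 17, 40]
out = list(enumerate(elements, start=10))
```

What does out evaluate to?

Step 1: enumerate with start=10:
  (10, 11)
  (11, 29)
  (12, 17)
  (13, 40)
Therefore out = [(10, 11), (11, 29), (12, 17), (13, 40)].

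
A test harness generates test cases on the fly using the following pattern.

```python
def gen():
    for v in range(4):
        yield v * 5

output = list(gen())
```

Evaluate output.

Step 1: For each v in range(4), yield v * 5:
  v=0: yield 0 * 5 = 0
  v=1: yield 1 * 5 = 5
  v=2: yield 2 * 5 = 10
  v=3: yield 3 * 5 = 15
Therefore output = [0, 5, 10, 15].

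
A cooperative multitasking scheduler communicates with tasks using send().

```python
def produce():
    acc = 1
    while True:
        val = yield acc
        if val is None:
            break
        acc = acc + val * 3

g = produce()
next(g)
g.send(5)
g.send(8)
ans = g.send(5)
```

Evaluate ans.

Step 1: next() -> yield acc=1.
Step 2: send(5) -> val=5, acc = 1 + 5*3 = 16, yield 16.
Step 3: send(8) -> val=8, acc = 16 + 8*3 = 40, yield 40.
Step 4: send(5) -> val=5, acc = 40 + 5*3 = 55, yield 55.
Therefore ans = 55.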